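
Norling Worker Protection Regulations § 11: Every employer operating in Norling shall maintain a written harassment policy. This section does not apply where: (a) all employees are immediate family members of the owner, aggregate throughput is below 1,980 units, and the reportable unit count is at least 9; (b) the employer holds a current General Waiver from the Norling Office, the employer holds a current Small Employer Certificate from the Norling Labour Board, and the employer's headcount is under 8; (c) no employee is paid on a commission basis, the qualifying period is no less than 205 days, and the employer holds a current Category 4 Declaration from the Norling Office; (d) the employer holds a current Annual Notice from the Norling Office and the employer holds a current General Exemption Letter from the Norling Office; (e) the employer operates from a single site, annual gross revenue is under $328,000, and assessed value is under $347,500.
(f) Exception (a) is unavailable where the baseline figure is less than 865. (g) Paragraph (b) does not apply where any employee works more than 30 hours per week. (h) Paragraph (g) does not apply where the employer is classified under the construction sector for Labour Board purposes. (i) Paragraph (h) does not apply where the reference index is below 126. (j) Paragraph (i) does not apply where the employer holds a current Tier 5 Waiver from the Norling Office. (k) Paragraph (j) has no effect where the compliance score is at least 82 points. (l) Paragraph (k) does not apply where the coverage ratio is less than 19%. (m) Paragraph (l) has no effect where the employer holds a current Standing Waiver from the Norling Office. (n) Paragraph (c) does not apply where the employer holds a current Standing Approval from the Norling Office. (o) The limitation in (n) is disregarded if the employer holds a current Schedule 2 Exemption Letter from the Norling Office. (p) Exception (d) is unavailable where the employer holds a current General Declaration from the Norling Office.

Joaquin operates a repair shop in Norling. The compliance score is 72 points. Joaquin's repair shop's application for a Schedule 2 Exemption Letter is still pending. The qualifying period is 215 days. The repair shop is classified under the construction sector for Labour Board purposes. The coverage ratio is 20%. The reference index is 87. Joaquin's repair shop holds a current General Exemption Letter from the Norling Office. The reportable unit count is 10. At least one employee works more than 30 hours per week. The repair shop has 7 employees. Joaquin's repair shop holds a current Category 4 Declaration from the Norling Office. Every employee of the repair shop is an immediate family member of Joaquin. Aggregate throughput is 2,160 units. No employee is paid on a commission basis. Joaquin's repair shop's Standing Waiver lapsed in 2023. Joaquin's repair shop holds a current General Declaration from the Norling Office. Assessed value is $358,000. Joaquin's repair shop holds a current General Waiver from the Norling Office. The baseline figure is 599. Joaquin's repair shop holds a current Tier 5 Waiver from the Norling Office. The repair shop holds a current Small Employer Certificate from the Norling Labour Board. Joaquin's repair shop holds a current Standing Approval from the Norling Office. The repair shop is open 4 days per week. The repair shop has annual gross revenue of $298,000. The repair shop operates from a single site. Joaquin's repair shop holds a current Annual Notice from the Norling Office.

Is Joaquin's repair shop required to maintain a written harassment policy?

Exception (a) does not apply: aggregate throughput is 2,160 units, not below 1,980 units.
Exception (b): a current General Waiver is held; a current Small Employer Certificate is held; the employer's headcount is 7, under the 8 limit — every condition holds. As to paragraphs (g)–(m): (g) would limit (b) — at least one employee exceeds 30 hours/week — but (h) sets (g) aside: (h) is engaged — the repair shop is classified under the construction sector. (i) would limit (h) — the reference index is 87, below the 126 limit — but (j) sets (i) aside: (j) is triggered — a current Tier 5 Waiver is held. (k) is not triggered (the compliance score is 72 points, short of 82 points), so (j) stands. So (b) applies.
Exception (c): no employee is paid on commission; the qualifying period is 215 days, meeting the 205 days threshold; a current Category 4 Declaration is held — every condition holds. However, paragraphs (n)–(o) must be considered: (n) operates — a current Standing Approval is held. (o) is not engaged (no current Schedule 2 Exemption Letter is held), so (n) stands. Exception (c) does not apply.
Exception (d)'s conditions are all satisfied: a current Annual Notice is held; a current General Exemption Letter is held. But applying paragraph (p): (p) operates against (d): a current General Declaration is held. Exception (d) does not apply.
Exception (e) requires that assessed value is under $347,500; but assessed value is $358,000, not under $347,500, so (e) is unavailable.

No — exception (b) applies; Joaquin's repair shop is not required to maintain a written harassment policy.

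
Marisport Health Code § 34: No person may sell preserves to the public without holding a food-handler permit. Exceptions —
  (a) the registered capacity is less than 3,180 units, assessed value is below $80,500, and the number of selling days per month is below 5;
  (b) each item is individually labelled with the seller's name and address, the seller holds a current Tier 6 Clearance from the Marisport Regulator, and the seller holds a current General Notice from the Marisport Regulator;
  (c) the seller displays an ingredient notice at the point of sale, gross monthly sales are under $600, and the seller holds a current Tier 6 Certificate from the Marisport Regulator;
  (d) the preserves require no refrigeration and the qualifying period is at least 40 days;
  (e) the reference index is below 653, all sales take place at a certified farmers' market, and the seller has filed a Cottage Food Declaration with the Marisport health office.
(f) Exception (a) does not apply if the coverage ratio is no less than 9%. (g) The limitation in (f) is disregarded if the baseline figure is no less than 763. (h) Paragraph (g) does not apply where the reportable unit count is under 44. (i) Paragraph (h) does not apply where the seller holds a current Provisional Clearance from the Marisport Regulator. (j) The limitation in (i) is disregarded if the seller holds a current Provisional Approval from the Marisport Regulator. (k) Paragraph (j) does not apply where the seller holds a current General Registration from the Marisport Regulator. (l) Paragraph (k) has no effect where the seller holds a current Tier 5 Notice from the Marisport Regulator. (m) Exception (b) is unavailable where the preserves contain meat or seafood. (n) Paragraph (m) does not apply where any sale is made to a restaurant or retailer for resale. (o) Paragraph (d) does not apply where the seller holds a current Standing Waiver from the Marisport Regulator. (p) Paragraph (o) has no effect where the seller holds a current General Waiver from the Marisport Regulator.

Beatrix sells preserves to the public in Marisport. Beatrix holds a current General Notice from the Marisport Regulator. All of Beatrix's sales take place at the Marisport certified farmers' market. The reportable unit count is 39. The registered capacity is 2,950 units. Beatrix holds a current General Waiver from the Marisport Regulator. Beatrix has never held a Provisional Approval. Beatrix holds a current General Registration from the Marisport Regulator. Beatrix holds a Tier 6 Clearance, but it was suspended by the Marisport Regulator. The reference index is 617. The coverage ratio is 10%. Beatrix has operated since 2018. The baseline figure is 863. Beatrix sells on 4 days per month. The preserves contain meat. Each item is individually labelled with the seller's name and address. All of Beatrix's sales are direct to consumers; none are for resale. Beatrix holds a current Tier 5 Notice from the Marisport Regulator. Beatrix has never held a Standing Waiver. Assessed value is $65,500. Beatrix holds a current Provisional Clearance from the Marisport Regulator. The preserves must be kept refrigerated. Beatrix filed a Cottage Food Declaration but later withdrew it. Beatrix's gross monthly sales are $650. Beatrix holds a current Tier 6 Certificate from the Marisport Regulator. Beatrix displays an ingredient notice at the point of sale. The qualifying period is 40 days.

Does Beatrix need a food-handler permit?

No — exception (a) applies; Beatrix is not required to hold a food-handler permit.

Exception (a): the registered capacity is 2,950 units, less than the 3,180 units limit; assessed value is $65,500, below the $80,500 limit; the number of selling days per month is 4, below the 5 limit — every condition holds. Applying paragraphs (f)–(l): (f) applies (the coverage ratio is 10%, meeting the 9% threshold), but is displaced by (g): (g) is triggered — the baseline figure is 863, meeting the 763 threshold. (h) is engaged (the reportable unit count is 39, under the 44 limit), but is set aside by (i): (i) operates against (h): a current Provisional Clearance is held. (j) is inapplicable (no current Provisional Approval is held), so (i) stands. So (a) applies.
Exception (b) requires that the seller holds a current Tier 6 Clearance from the Marisport Regulator; but no current Tier 6 Clearance is held, so (b) is unavailable.
Exception (c) does not apply: gross monthly sales are $650, not under $600.
Exception (d) does not apply: the preserves require refrigeration.
Exception (e) fails — the Cottage Food Declaration was withdrawn.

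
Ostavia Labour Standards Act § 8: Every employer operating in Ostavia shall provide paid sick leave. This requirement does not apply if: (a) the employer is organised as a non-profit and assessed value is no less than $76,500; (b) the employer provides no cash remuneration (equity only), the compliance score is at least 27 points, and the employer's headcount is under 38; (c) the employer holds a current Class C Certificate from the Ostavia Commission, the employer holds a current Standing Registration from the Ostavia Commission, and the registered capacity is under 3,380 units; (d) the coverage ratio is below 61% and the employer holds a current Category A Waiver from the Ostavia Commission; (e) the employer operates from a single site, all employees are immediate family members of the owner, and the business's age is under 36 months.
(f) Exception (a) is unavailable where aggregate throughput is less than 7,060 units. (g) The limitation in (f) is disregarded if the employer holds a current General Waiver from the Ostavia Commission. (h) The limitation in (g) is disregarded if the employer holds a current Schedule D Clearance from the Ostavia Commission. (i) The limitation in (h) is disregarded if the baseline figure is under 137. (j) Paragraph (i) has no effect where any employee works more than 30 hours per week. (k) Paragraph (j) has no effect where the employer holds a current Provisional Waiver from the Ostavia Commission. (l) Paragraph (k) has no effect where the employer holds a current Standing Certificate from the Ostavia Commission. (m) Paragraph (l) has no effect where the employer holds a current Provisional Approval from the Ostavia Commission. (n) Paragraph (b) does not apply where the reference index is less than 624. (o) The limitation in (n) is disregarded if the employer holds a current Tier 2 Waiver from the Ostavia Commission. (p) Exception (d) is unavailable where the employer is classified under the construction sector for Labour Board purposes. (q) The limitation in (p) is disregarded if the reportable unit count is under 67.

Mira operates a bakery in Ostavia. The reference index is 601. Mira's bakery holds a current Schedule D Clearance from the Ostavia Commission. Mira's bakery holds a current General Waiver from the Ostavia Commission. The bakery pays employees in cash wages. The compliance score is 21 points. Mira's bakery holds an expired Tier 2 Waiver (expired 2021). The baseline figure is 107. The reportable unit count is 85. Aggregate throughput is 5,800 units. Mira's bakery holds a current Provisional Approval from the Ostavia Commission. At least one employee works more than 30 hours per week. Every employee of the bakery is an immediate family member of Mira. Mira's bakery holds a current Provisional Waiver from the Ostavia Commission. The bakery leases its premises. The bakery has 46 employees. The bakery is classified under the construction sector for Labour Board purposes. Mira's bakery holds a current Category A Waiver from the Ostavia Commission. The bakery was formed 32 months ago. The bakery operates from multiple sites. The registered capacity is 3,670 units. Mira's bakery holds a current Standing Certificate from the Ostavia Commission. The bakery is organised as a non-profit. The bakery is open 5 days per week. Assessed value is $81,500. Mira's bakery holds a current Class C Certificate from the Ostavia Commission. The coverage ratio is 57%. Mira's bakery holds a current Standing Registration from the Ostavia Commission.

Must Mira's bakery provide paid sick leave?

No — exception (a) applies; Mira's bakery is not required to provide paid sick leave.

Exception (a): the employer is a non-profit; assessed value is $81,500, meeting the $76,500 threshold — every condition holds. Under paragraphs (f)–(m): (f) operates (aggregate throughput is 5,800 units, less than the 7,060 units limit), but yields to (g): (g) operates against (f): a current General Waiver is held. (h) operates (a current Schedule D Clearance is held), but yields to (i): (i) operates against (h): the baseline figure is 107, under the 137 limit. (j) operates (at least one employee exceeds 30 hours/week), but is overridden by (k): (k) operates against (j): a current Provisional Waiver is held. (l) applies (a current Standing Certificate is held), but is set aside by (m): (m) operates against (l): a current Provisional Approval is held. Exception (a) stands.
Exception (b) requires that the employer provides no cash remuneration (equity only); but employees are paid cash wages, so (b) is unavailable.
Exception (c) fails — the registered capacity is 3,670 units, not under 3,380 units.
All of (d)'s requirements are met (the coverage ratio is 57%, below the 61% limit; a current Category A Waiver is held). But: (p) applies — the bakery is classified under the construction sector. (q), which would lift (p), is not engaged — the reportable unit count is 85, not under 67. (d) is therefore removed.
Exception (e) does not apply: the employer operates from multiple sites.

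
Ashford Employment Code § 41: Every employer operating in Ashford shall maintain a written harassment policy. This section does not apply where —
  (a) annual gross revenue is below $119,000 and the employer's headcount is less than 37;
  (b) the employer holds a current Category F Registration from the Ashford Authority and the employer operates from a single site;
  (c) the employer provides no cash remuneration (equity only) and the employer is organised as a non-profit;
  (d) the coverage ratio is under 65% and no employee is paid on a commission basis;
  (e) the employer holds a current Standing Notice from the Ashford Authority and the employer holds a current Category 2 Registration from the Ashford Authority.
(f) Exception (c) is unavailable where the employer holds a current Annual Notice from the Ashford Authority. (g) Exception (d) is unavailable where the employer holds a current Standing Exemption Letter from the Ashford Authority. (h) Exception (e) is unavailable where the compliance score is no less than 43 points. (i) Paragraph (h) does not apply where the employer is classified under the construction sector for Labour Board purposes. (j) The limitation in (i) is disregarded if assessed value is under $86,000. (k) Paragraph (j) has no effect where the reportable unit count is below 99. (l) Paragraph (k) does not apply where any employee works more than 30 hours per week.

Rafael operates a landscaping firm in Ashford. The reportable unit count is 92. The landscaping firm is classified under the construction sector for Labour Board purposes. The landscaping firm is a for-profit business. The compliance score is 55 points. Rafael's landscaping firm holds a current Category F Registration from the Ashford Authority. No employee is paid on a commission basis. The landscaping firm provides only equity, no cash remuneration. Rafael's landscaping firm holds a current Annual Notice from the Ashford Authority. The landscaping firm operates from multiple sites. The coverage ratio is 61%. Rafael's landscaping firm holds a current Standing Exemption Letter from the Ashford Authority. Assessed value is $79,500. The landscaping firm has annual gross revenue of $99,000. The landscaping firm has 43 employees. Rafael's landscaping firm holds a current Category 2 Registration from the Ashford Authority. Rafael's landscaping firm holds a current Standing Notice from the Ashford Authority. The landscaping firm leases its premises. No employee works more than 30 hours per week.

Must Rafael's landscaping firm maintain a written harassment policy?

No — exception (e) applies; Rafael's landscaping firm is not required to maintain a written harassment policy.

Exception (a) does not apply: the employer's headcount is 43, not less than 37.
Exception (b) fails — the employer operates from multiple sites.
Exception (c) requires that the employer is organised as a non-profit; but the employer is for-profit, so (c) is unavailable.
Exception (d) is satisfied on its face — the coverage ratio is 61%, under the 65% limit; no employee is paid on commission. However, paragraph (g) must be considered: (g) is triggered — a current Standing Exemption Letter is held. Exception (d) does not apply.
Exception (e) is satisfied on its face — a current Standing Notice is held; a current Category 2 Registration is held. As to paragraphs (h)–(l): (h) would limit (e) — the compliance score is 55 points, meeting the 43 points threshold — but (i) sets (h) aside: (i) is triggered — the landscaping firm is classified under the construction sector. (j) operates (assessed value is $79,500, under the $86,000 limit), but is set aside by (k): (k) is triggered — the reportable unit count is 92, below the 99 limit. (l), which would lift (k), is inapplicable — no employee exceeds 30 hours/week. Exception (e) stands.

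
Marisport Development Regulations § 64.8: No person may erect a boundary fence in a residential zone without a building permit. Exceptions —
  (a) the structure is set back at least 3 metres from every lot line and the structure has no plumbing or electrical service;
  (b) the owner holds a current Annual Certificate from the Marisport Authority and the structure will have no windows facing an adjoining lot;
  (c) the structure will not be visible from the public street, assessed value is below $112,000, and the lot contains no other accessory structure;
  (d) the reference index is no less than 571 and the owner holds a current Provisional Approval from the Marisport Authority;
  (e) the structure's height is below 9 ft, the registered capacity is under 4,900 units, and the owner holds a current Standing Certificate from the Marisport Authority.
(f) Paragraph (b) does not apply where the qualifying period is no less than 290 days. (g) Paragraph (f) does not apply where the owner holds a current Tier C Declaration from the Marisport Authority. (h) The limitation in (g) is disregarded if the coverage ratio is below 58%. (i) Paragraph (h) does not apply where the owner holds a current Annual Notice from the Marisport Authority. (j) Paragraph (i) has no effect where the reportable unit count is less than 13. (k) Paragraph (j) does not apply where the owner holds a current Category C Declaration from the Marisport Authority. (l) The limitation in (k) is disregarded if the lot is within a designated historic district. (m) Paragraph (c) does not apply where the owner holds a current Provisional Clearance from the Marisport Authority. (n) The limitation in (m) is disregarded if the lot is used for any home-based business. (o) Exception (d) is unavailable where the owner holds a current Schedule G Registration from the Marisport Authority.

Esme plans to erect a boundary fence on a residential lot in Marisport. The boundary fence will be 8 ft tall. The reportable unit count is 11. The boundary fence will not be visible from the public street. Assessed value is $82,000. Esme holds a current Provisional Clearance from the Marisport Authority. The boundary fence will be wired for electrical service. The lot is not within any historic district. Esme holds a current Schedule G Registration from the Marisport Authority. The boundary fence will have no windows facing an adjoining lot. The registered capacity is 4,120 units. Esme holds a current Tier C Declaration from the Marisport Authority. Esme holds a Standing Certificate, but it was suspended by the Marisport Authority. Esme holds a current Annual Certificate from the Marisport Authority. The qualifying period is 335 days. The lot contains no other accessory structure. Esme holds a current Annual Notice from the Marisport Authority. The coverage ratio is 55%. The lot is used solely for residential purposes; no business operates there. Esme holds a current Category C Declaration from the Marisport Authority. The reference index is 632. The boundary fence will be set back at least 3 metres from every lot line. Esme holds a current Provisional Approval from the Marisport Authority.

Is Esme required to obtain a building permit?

Exception (a) requires that the structure has no plumbing or electrical service; but electrical service is planned, so (a) is unavailable.
Exception (b) is satisfied on its face — a current Annual Certificate is held; no windows face an adjoining lot. As to paragraphs (f)–(l): (f) operates (the qualifying period is 335 days, meeting the 290 days threshold), but is set aside by (g): (g) operates against (f): a current Tier C Declaration is held. (h) would limit (g) — the coverage ratio is 55%, below the 58% limit — but (i) sets (h) aside: (i) is triggered — a current Annual Notice is held. (j) operates (the reportable unit count is 11, less than the 13 limit), but is overridden by (k): (k) operates against (j): a current Category C Declaration is held. (l) is inapplicable (the lot is not in a historic district), so (k) stands. (b) remains available.
Exception (c)'s conditions are all satisfied: the structure will not be visible from the street; assessed value is $82,000, below the $112,000 limit; the lot has no other accessory structure. But: (m) is engaged — a current Provisional Clearance is held. (n), which would lift (m), is not triggered — the lot is solely residential. Exception (c) does not apply.
Exception (d) is satisfied on its face — the reference index is 632, meeting the 571 threshold; a current Provisional Approval is held. Turning to paragraph (o): (o) operates against (d): a current Schedule G Registration is held. (d) is therefore removed.
Exception (e) requires that the owner holds a current Standing Certificate from the Marisport Authority; but the Standing Certificate is not current, so (e) is unavailable.

No — exception (b) applies; Esme does not need a building permit.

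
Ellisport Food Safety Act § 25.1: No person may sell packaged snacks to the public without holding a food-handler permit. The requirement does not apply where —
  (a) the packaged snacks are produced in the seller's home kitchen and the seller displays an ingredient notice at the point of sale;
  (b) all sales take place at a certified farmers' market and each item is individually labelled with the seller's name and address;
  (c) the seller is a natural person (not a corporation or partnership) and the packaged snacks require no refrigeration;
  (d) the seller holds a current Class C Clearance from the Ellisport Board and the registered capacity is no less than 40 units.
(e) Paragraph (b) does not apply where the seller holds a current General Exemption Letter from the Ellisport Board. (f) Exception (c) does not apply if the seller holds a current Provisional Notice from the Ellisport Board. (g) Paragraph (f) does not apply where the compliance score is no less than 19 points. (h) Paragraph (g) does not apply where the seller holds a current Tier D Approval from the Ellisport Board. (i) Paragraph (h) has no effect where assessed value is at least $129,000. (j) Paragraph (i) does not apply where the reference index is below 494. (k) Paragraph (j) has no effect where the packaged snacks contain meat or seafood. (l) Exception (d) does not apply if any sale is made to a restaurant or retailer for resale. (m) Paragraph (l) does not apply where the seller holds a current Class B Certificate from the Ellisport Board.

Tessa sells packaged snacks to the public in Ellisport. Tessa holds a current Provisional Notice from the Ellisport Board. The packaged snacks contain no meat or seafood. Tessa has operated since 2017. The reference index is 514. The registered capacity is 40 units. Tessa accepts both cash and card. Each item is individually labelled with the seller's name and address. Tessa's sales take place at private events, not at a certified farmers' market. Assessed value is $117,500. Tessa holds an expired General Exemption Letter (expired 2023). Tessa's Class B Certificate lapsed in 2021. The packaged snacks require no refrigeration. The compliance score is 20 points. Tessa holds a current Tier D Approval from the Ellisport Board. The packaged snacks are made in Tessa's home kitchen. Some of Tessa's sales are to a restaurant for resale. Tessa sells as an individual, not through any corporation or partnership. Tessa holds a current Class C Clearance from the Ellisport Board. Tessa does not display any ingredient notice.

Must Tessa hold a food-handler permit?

Exception (a) requires that the seller displays an ingredient notice at the point of sale; but no ingredient notice is displayed, so (a) is unavailable.
Exception (b) fails — sales are at private events, not a certified farmers' market.
All of (c)'s requirements are met (the seller is a natural person; the packaged snacks are shelf-stable). However, paragraphs (f)–(k) must be considered: (f) operates against (c): a current Provisional Notice is held. (g) would limit (f) — the compliance score is 20 points, meeting the 19 points threshold — but (h) sets (g) aside: (h) operates — a current Tier D Approval is held. (i) is not triggered (assessed value is $117,500, short of $129,000), so (h) stands. Exception (c) does not apply.
All of (d)'s requirements are met (a current Class C Clearance is held; the registered capacity is 40 units, meeting the 40 units threshold). But: (l) applies — some sales are to a restaurant for resale. (m) is not triggered (the Class B Certificate is not current), so (l) stands. (d) is therefore removed.
No exception applies. The general rule governs.

Yes — Tessa must hold a food-handler permit.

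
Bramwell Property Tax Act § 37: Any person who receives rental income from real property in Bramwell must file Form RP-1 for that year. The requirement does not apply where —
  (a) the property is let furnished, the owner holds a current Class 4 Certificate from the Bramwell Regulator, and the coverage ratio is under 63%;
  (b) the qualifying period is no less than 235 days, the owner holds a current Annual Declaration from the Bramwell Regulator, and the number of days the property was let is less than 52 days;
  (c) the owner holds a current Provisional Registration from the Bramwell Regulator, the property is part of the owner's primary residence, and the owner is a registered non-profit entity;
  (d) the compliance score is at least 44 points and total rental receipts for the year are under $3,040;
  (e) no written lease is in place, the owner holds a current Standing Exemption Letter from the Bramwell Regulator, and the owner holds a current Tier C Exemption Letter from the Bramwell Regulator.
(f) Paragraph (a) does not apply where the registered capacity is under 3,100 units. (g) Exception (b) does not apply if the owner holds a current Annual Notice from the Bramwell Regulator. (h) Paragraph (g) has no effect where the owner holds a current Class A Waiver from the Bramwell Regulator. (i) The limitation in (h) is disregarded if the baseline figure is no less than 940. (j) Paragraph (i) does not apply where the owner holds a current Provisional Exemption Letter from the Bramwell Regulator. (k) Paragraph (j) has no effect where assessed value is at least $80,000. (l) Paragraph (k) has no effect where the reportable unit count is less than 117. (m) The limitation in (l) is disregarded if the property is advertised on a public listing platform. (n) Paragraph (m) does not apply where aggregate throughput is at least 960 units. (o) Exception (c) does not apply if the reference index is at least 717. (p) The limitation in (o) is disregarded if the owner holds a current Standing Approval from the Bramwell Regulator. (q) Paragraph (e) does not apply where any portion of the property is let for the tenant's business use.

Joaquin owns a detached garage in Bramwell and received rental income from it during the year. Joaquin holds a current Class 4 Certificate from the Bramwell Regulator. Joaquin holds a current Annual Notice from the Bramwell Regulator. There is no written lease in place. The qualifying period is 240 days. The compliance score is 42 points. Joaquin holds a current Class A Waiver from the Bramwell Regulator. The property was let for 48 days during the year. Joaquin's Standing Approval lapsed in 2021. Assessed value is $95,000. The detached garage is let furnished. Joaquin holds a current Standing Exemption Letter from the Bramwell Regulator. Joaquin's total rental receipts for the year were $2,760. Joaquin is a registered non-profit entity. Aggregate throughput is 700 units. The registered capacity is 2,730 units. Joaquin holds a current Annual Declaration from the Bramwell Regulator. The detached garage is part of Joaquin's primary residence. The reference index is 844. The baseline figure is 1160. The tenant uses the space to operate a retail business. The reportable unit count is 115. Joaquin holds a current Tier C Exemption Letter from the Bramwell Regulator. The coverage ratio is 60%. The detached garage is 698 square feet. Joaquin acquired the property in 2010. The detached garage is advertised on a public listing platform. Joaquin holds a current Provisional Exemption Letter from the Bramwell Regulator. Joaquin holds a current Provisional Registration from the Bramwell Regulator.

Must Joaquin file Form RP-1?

Yes — Joaquin must file Form RP-1.

Exception (a): the property is let furnished; a current Class 4 Certificate is held; the coverage ratio is 60%, under the 63% limit — every condition holds. But applying paragraph (f): (f) is triggered — the registered capacity is 2,730 units, under the 3,100 units limit. So (a) is unavailable.
Exception (b) is satisfied on its face — the qualifying period is 240 days, meeting the 235 days threshold; a current Annual Declaration is held; the number of days the property was let is 48 days, less than the 52 days limit. But applying paragraphs (g)–(n): (g) applies — a current Annual Notice is held. (h) is engaged (a current Class A Waiver is held), but is displaced by (i): (i) is engaged — the baseline figure is 1,160, meeting the 940 threshold. (j) applies (a current Provisional Exemption Letter is held), but is itself disapplied by (k): (k) operates against (j): assessed value is $95,000, meeting the $80,000 threshold. (l) would limit (k) — the reportable unit count is 115, less than the 117 limit — but (m) sets (l) aside: (m) operates against (l): the property is publicly advertised. (n), which would lift (m), is inapplicable — aggregate throughput is 700 units, short of 960 units. Exception (b) does not apply.
Exception (c): a current Provisional Registration is held; the detached garage is part of the primary residence; Joaquin is a registered non-profit — every condition holds. However, paragraphs (o)–(p) must be considered: (o) is triggered — the reference index is 844, meeting the 717 threshold. (p) is not engaged (there is no Standing Approval in force), so (o) stands. So (c) is unavailable.
Exception (d) requires that the compliance score is at least 44 points; but the compliance score is 42 points, short of 44 points, so (d) is unavailable.
Exception (e)'s conditions are all satisfied: there is no written lease; a current Standing Exemption Letter is held; a current Tier C Exemption Letter is held. However, paragraph (q) must be considered: (q) is engaged — the space is let for business use. Exception (e) does not apply.
Every exception is unavailable, so the rule governs.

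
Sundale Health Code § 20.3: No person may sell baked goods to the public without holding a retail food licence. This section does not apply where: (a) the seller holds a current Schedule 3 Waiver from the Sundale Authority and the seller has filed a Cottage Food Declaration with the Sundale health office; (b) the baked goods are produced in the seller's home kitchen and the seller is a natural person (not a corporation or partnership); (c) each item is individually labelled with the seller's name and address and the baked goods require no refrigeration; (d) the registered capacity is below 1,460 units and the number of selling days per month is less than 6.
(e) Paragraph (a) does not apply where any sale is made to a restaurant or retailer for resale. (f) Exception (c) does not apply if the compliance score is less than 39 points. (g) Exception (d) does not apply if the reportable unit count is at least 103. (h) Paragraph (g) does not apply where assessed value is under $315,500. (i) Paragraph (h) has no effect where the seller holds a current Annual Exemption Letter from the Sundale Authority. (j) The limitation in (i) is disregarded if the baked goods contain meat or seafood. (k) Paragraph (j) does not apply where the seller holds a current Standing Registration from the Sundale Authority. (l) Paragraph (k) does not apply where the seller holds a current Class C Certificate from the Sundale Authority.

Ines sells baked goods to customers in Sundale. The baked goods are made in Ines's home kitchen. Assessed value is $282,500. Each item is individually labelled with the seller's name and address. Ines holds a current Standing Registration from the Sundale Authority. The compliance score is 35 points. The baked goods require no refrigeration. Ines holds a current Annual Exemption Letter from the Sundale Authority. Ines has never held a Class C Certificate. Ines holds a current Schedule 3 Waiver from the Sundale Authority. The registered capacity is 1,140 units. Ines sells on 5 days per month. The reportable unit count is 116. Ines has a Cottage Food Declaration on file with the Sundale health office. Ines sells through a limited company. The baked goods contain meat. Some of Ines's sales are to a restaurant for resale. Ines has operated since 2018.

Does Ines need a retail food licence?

Exception (a) is satisfied on its face — a current Schedule 3 Waiver is held; a Cottage Food Declaration is on file. However, paragraph (e) must be considered: (e) operates against (a): some sales are to a restaurant for resale. (a) is therefore removed.
Exception (b) requires that the seller is a natural person (not a corporation or partnership); but the seller operates through a limited company, so (b) is unavailable.
All of (c)'s requirements are met (items are individually labelled; the baked goods are shelf-stable). Turning to paragraph (f): (f) operates against (c): the compliance score is 35 points, less than the 39 points limit. (c) is therefore removed.
Exception (d)'s conditions are all satisfied: the registered capacity is 1,140 units, below the 1,460 units limit; the number of selling days per month is 5, less than the 6 limit. But: (g) operates against (d): the reportable unit count is 116, meeting the 103 threshold. (h) is triggered (assessed value is $282,500, under the $315,500 limit), but is displaced by (i): (i) is engaged — a current Annual Exemption Letter is held. (j) would limit (i) — the baked goods contain meat — but (k) sets (j) aside: (k) is engaged — a current Standing Registration is held. (l), which would lift (k), does not operate here — there is no Class C Certificate in force. So (d) is unavailable.
No exception is made out. Ines falls within the general rule.

Yes — Ines must hold a retail food licence.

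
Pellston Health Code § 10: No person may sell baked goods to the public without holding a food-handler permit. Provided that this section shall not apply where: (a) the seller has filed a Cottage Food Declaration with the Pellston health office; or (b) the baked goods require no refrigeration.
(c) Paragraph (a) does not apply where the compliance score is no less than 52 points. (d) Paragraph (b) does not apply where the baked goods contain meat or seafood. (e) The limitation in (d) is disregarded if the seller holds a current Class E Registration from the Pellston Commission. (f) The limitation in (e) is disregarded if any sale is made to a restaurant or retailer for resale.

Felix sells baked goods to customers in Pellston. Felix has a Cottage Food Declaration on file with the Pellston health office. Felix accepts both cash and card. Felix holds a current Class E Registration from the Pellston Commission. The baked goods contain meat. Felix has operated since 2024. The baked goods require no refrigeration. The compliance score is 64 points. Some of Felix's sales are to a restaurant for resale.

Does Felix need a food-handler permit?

Yes — Felix must hold a food-handler permit.

Exception (a)'s conditions are all satisfied: a Cottage Food Declaration is on file. But: (c) operates — the compliance score is 64 points, meeting the 52 points threshold. So (a) is unavailable.
Exception (b): the baked goods are shelf-stable — every condition holds. But: (d) operates against (b): the baked goods contain meat. (e) would limit (d) — a current Class E Registration is held — but (f) sets (e) aside: (f) applies — some sales are to a restaurant for resale. Exception (b) does not apply.
Every exception is unavailable, so the rule governs.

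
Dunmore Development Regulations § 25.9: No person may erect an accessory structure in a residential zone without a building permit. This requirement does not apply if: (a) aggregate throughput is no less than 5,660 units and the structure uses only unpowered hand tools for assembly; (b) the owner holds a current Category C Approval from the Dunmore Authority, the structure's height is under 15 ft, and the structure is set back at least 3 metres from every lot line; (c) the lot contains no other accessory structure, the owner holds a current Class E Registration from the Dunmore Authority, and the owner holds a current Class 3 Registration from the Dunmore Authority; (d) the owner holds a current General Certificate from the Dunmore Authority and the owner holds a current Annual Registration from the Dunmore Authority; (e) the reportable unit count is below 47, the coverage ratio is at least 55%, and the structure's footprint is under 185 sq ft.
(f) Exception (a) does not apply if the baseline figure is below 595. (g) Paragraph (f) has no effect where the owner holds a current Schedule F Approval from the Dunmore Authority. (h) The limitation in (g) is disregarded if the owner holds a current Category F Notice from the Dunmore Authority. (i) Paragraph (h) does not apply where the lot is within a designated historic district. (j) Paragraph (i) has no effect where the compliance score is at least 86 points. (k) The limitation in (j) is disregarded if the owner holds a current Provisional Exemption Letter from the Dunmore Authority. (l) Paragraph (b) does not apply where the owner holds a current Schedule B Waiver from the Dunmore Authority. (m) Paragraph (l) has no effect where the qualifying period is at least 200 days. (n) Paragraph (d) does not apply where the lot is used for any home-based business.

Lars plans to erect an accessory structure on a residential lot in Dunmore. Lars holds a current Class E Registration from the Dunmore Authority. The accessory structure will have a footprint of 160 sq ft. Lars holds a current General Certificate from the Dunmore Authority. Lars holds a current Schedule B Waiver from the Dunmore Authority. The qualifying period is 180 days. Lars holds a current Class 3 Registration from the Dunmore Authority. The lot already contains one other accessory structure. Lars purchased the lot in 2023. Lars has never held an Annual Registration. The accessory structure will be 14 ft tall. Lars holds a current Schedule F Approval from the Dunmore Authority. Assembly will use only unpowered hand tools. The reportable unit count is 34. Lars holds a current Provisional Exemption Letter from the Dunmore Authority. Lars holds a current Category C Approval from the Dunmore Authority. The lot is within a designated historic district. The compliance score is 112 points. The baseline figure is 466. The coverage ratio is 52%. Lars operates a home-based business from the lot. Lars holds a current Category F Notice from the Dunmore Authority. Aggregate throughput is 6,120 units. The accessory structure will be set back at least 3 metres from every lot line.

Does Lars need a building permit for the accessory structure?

Exception (a) is satisfied on its face — aggregate throughput is 6,120 units, meeting the 5,660 units threshold; assembly uses only hand tools. As to paragraphs (f)–(k): (f) would limit (a) — the baseline figure is 466, below the 595 limit — but (g) sets (f) aside: (g) operates against (f): a current Schedule F Approval is held. (h) operates (a current Category F Notice is held), but is overridden by (i): (i) operates against (h): the lot is in a historic district. (j) operates (the compliance score is 112 points, meeting the 86 points threshold), but is displaced by (k): (k) operates — a current Provisional Exemption Letter is held. (a) remains available.
Exception (b): a current Category C Approval is held; the structure's height is 14 ft, under the 15 ft limit; the setback is at least 3 m on every side — every condition holds. But: (l) operates against (b): a current Schedule B Waiver is held. (m), which would lift (l), is not engaged — the qualifying period is 180 days, short of 200 days. (b) is therefore removed.
Exception (c) fails — the lot already has another accessory structure.
Exception (d) fails — no current Annual Registration is held.
Exception (e) requires that the coverage ratio is at least 55%; but the coverage ratio is 52%, short of 55%, so (e) is unavailable.

No — exception (a) applies; Lars does not need a building permit.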